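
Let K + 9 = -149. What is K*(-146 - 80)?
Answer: 35708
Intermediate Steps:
K = -158 (K = -9 - 149 = -158)
K*(-146 - 80) = -158*(-146 - 80) = -158*(-226) = 35708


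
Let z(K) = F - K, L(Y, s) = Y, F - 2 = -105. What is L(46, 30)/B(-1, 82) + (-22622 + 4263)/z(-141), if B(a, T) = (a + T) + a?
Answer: -366743/760 ≈ -482.56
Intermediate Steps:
F = -103 (F = 2 - 105 = -103)
z(K) = -103 - K
B(a, T) = T + 2*a (B(a, T) = (T + a) + a = T + 2*a)
L(46, 30)/B(-1, 82) + (-22622 + 4263)/z(-141) = 46/(82 + 2*(-1)) + (-22622 + 4263)/(-103 - 1*(-141)) = 46/(82 - 2) - 18359/(-103 + 141) = 46/80 - 18359/38 = 46*(1/80) - 18359*1/38 = 23/40 - 18359/38 = -366743/760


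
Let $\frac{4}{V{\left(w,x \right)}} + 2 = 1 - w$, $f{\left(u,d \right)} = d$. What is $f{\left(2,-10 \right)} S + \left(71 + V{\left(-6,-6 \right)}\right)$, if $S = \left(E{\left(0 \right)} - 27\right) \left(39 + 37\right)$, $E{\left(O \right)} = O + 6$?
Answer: $\frac{80159}{5} \approx 16032.0$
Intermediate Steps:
$V{\left(w,x \right)} = \frac{4}{-1 - w}$ ($V{\left(w,x \right)} = \frac{4}{-2 - \left(-1 + w\right)} = \frac{4}{-1 - w}$)
$E{\left(O \right)} = 6 + O$
$S = -1596$ ($S = \left(\left(6 + 0\right) - 27\right) \left(39 + 37\right) = \left(6 - 27\right) 76 = \left(-21\right) 76 = -1596$)
$f{\left(2,-10 \right)} S + \left(71 + V{\left(-6,-6 \right)}\right) = \left(-10\right) \left(-1596\right) + \left(71 - \frac{4}{1 - 6}\right) = 15960 + \left(71 - \frac{4}{-5}\right) = 15960 + \left(71 - - \frac{4}{5}\right) = 15960 + \left(71 + \frac{4}{5}\right) = 15960 + \frac{359}{5} = \frac{80159}{5}$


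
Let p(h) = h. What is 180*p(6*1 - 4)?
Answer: 360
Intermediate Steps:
180*p(6*1 - 4) = 180*(6*1 - 4) = 180*(6 - 4) = 180*2 = 360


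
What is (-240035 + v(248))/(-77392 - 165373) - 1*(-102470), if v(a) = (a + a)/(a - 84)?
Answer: 1019931152861/9953365 ≈ 1.0247e+5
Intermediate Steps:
v(a) = 2*a/(-84 + a) (v(a) = (2*a)/(-84 + a) = 2*a/(-84 + a))
(-240035 + v(248))/(-77392 - 165373) - 1*(-102470) = (-240035 + 2*248/(-84 + 248))/(-77392 - 165373) - 1*(-102470) = (-240035 + 2*248/164)/(-242765) + 102470 = (-240035 + 2*248*(1/164))*(-1/242765) + 102470 = (-240035 + 124/41)*(-1/242765) + 102470 = -9841311/41*(-1/242765) + 102470 = 9841311/9953365 + 102470 = 1019931152861/9953365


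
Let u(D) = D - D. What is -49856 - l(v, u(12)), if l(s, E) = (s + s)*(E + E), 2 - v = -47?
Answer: -49856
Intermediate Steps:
v = 49 (v = 2 - 1*(-47) = 2 + 47 = 49)
u(D) = 0
l(s, E) = 4*E*s (l(s, E) = (2*s)*(2*E) = 4*E*s)
-49856 - l(v, u(12)) = -49856 - 4*0*49 = -49856 - 1*0 = -49856 + 0 = -49856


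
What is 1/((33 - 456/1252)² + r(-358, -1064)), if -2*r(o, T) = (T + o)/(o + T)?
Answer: 195938/208594481 ≈ 0.00093932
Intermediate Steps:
r(o, T) = -½ (r(o, T) = -(T + o)/(2*(o + T)) = -(T + o)/(2*(T + o)) = -½*1 = -½)
1/((33 - 456/1252)² + r(-358, -1064)) = 1/((33 - 456/1252)² - ½) = 1/((33 - 456*1/1252)² - ½) = 1/((33 - 114/313)² - ½) = 1/((10215/313)² - ½) = 1/(104346225/97969 - ½) = 1/(208594481/195938) = 195938/208594481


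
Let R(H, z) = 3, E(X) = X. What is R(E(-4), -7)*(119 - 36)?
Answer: 249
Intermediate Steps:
R(E(-4), -7)*(119 - 36) = 3*(119 - 36) = 3*83 = 249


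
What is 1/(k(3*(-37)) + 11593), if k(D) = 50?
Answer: 1/11643 ≈ 8.5889e-5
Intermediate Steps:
1/(k(3*(-37)) + 11593) = 1/(50 + 11593) = 1/11643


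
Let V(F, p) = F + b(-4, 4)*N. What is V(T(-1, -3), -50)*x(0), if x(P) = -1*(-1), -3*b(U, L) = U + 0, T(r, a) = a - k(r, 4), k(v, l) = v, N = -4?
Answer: -22/3 ≈ -7.3333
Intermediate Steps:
T(r, a) = a - r
b(U, L) = -U/3 (b(U, L) = -(U + 0)/3 = -U/3)
x(P) = 1
V(F, p) = -16/3 + F (V(F, p) = F - ⅓*(-4)*(-4) = F + (4/3)*(-4) = F - 16/3 = -16/3 + F)
V(T(-1, -3), -50)*x(0) = (-16/3 + (-3 - 1*(-1)))*1 = (-16/3 + (-3 + 1))*1 = (-16/3 - 2)*1 = -22/3*1 = -22/3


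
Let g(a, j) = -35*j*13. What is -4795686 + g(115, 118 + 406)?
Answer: -5034106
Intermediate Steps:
g(a, j) = -455*j
-4795686 + g(115, 118 + 406) = -4795686 - 455*(118 + 406) = -4795686 - 455*524 = -4795686 - 238420 = -5034106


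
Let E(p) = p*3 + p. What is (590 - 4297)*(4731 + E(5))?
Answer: -17611957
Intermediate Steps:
E(p) = 4*p (E(p) = 3*p + p = 4*p)
(590 - 4297)*(4731 + E(5)) = (590 - 4297)*(4731 + 4*5) = -3707*(4731 + 20) = -3707*4751 = -17611957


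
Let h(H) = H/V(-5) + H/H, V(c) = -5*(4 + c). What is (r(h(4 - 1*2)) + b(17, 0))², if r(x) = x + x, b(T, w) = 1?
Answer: 361/25 ≈ 14.440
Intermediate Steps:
V(c) = -20 - 5*c
h(H) = 1 + H/5 (h(H) = H/(-20 - 5*(-5)) + H/H = H/(-20 + 25) + 1 = H/5 + 1 = 1 + H/5)
r(x) = 2*x
(r(h(4 - 1*2)) + b(17, 0))² = (2*(1 + (4 - 1*2)/5) + 1)² = (2*(1 + (4 - 2)/5) + 1)² = (2*(1 + (⅕)*2) + 1)² = (2*(1 + ⅖) + 1)² = (2*(7/5) + 1)² = (14/5 + 1)² = (19/5)² = 361/25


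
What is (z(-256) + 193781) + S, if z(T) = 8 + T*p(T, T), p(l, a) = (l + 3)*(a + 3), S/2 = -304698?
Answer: -16801911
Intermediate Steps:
S = -609396 (S = 2*(-304698) = -609396)
p(l, a) = (3 + a)*(3 + l) (p(l, a) = (3 + l)*(3 + a) = (3 + a)*(3 + l))
z(T) = 8 + T*(9 + T² + 6*T) (z(T) = 8 + T*(9 + 3*T + 3*T + T*T) = 8 + T*(9 + 3*T + 3*T + T²) = 8 + T*(9 + T² + 6*T))
(z(-256) + 193781) + S = ((8 - 256*(9 + (-256)² + 6*(-256))) + 193781) - 609396 = ((8 - 256*(9 + 65536 - 1536)) + 193781) - 609396 = ((8 - 256*64009) + 193781) - 609396 = ((8 - 16386304) + 193781) - 609396 = (-16386296 + 193781) - 609396 = -16192515 - 609396 = -16801911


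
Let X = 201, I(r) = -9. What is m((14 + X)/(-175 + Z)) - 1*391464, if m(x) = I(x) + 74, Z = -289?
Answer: -391399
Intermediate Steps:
m(x) = 65 (m(x) = -9 + 74 = 65)
m((14 + X)/(-175 + Z)) - 1*391464 = 65 - 1*391464 = 65 - 391464 = -391399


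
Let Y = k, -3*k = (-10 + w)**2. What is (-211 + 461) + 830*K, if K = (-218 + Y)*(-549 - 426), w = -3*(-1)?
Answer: 189634500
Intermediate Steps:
w = 3
k = -49/3 (k = -(-10 + 3)**2/3 = -1/3*(-7)**2 = -1/3*49 = -49/3 ≈ -16.333)
Y = -49/3 ≈ -16.333
K = 228475 (K = (-218 - 49/3)*(-549 - 426) = -703/3*(-975) = 228475)
(-211 + 461) + 830*K = (-211 + 461) + 830*228475 = 250 + 189634250 = 189634500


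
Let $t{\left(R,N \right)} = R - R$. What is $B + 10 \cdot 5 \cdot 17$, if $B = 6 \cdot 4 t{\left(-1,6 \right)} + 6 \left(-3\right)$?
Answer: $832$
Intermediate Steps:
$t{\left(R,N \right)} = 0$
$B = -18$ ($B = 6 \cdot 4 \cdot 0 + 6 \left(-3\right) = 6 \cdot 0 - 18 = 0 - 18 = -18$)
$B + 10 \cdot 5 \cdot 17 = -18 + 10 \cdot 5 \cdot 17 = -18 + 50 \cdot 17 = -18 + 850 = 832$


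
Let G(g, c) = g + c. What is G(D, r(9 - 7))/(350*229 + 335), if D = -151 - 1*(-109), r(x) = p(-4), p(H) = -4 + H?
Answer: -10/16097 ≈ -0.00062123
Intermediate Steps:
r(x) = -8 (r(x) = -4 - 4 = -8)
D = -42 (D = -151 + 109 = -42)
G(g, c) = c + g
G(D, r(9 - 7))/(350*229 + 335) = (-8 - 42)/(350*229 + 335) = -50/(80150 + 335) = -50/80485 = -50*1/80485 = -10/16097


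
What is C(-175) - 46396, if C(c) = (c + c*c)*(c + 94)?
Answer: -2512846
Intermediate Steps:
C(c) = (94 + c)*(c + c²) (C(c) = (c + c²)*(94 + c) = (94 + c)*(c + c²))
C(-175) - 46396 = -175*(94 + (-175)² + 95*(-175)) - 46396 = -175*(94 + 30625 - 16625) - 46396 = -175*14094 - 46396 = -2466450 - 46396 = -2512846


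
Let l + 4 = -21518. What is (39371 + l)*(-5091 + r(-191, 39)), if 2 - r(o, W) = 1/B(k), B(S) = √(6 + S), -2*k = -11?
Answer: -90833561 - 17849*√46/23 ≈ -9.0839e+7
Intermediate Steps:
k = 11/2 (k = -½*(-11) = 11/2 ≈ 5.5000)
r(o, W) = 2 - √46/23 (r(o, W) = 2 - 1/(√(6 + 11/2)) = 2 - 1/(√(23/2)) = 2 - 1/(√46/2) = 2 - √46/23)
l = -21522 (l = -4 - 21518 = -21522)
(39371 + l)*(-5091 + r(-191, 39)) = (39371 - 21522)*(-5091 + (2 - √46/23)) = 17849*(-5089 - √46/23) = -90833561 - 17849*√46/23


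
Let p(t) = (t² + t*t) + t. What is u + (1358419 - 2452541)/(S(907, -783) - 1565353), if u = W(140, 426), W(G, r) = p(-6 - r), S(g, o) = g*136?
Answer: 537602138938/1442001 ≈ 3.7282e+5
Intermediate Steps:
S(g, o) = 136*g
p(t) = t + 2*t² (p(t) = (t² + t²) + t = 2*t² + t = t + 2*t²)
W(G, r) = (-11 - 2*r)*(-6 - r) (W(G, r) = (-6 - r)*(1 + 2*(-6 - r)) = (-6 - r)*(1 + (-12 - 2*r)) = (-6 - r)*(-11 - 2*r) = (-11 - 2*r)*(-6 - r))
u = 372816 (u = (6 + 426)*(11 + 2*426) = 432*(11 + 852) = 432*863 = 372816)
u + (1358419 - 2452541)/(S(907, -783) - 1565353) = 372816 + (1358419 - 2452541)/(136*907 - 1565353) = 372816 - 1094122/(123352 - 1565353) = 372816 - 1094122/(-1442001) = 372816 - 1094122*(-1/1442001) = 372816 + 1094122/1442001 = 537602138938/1442001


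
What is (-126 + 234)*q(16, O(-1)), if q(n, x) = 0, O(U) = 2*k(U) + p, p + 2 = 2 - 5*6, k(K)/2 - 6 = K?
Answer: 0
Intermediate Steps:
k(K) = 12 + 2*K
p = -30 (p = -2 + (2 - 5*6) = -2 + (2 - 30) = -2 - 28 = -30)
O(U) = -6 + 4*U (O(U) = 2*(12 + 2*U) - 30 = (24 + 4*U) - 30 = -6 + 4*U)
(-126 + 234)*q(16, O(-1)) = (-126 + 234)*0 = 108*0 = 0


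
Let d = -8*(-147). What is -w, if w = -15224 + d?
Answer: 14048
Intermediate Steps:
d = 1176
w = -14048 (w = -15224 + 1176 = -14048)
-w = -1*(-14048) = 14048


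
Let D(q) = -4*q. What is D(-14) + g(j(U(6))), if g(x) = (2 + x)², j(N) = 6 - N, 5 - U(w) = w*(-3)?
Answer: 281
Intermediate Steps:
U(w) = 5 + 3*w (U(w) = 5 - w*(-3) = 5 - (-3)*w = 5 + 3*w)
D(-14) + g(j(U(6))) = -4*(-14) + (2 + (6 - (5 + 3*6)))² = 56 + (2 + (6 - (5 + 18)))² = 56 + (2 + (6 - 1*23))² = 56 + (2 + (6 - 23))² = 56 + (2 - 17)² = 56 + (-15)² = 56 + 225 = 281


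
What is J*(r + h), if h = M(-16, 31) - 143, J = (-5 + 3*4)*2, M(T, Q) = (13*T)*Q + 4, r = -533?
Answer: -99680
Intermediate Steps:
M(T, Q) = 4 + 13*Q*T (M(T, Q) = 13*Q*T + 4 = 4 + 13*Q*T)
J = 14 (J = (-5 + 12)*2 = 7*2 = 14)
h = -6587 (h = (4 + 13*31*(-16)) - 143 = (4 - 6448) - 143 = -6444 - 143 = -6587)
J*(r + h) = 14*(-533 - 6587) = 14*(-7120) = -99680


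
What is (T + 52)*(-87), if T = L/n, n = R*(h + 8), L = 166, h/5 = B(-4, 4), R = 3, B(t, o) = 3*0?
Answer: -20503/4 ≈ -5125.8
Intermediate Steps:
B(t, o) = 0
h = 0 (h = 5*0 = 0)
n = 24 (n = 3*(0 + 8) = 3*8 = 24)
T = 83/12 (T = 166/24 = 166*(1/24) = 83/12 ≈ 6.9167)
(T + 52)*(-87) = (83/12 + 52)*(-87) = (707/12)*(-87) = -20503/4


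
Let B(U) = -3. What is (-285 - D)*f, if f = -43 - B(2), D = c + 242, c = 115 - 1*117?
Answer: 21000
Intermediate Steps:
c = -2 (c = 115 - 117 = -2)
D = 240 (D = -2 + 242 = 240)
f = -40 (f = -43 - 1*(-3) = -43 + 3 = -40)
(-285 - D)*f = (-285 - 1*240)*(-40) = (-285 - 240)*(-40) = -525*(-40) = 21000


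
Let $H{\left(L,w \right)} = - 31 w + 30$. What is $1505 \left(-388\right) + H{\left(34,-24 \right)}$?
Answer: $-583166$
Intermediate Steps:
$H{\left(L,w \right)} = 30 - 31 w$
$1505 \left(-388\right) + H{\left(34,-24 \right)} = 1505 \left(-388\right) + \left(30 - -744\right) = -583940 + \left(30 + 744\right) = -583940 + 774 = -583166$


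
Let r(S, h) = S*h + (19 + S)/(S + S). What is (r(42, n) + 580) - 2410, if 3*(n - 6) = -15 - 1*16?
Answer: -168947/84 ≈ -2011.3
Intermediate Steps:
n = -13/3 (n = 6 + (-15 - 1*16)/3 = 6 + (-15 - 16)/3 = 6 + (⅓)*(-31) = 6 - 31/3 = -13/3 ≈ -4.3333)
r(S, h) = S*h + (19 + S)/(2*S) (r(S, h) = S*h + (19 + S)/((2*S)) = S*h + (19 + S)*(1/(2*S)) = S*h + (19 + S)/(2*S))
(r(42, n) + 580) - 2410 = ((½ + (19/2)/42 + 42*(-13/3)) + 580) - 2410 = ((½ + (19/2)*(1/42) - 182) + 580) - 2410 = ((½ + 19/84 - 182) + 580) - 2410 = (-15227/84 + 580) - 2410 = 33493/84 - 2410 = -168947/84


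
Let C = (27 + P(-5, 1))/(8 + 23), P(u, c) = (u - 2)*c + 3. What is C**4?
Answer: 279841/923521 ≈ 0.30302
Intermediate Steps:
P(u, c) = 3 + c*(-2 + u) (P(u, c) = (-2 + u)*c + 3 = c*(-2 + u) + 3 = 3 + c*(-2 + u))
C = 23/31 (C = (27 + (3 - 2*1 + 1*(-5)))/(8 + 23) = (27 + (3 - 2 - 5))/31 = (27 - 4)*(1/31) = 23*(1/31) = 23/31 ≈ 0.74194)
C**4 = (23/31)**4 = 279841/923521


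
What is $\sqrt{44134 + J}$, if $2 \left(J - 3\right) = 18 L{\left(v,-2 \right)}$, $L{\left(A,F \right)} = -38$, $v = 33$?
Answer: $\sqrt{43795} \approx 209.27$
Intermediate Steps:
$J = -339$ ($J = 3 + \frac{18 \left(-38\right)}{2} = 3 + \frac{1}{2} \left(-684\right) = 3 - 342 = -339$)
$\sqrt{44134 + J} = \sqrt{44134 - 339} = \sqrt{43795}$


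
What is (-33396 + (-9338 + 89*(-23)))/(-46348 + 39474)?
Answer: 44781/6874 ≈ 6.5145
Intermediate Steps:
(-33396 + (-9338 + 89*(-23)))/(-46348 + 39474) = (-33396 + (-9338 - 2047))/(-6874) = (-33396 - 11385)*(-1/6874) = -44781*(-1/6874) = 44781/6874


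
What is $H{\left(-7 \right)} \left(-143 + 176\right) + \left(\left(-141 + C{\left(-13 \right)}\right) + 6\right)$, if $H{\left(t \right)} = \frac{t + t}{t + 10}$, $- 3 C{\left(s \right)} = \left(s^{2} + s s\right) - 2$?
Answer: $-401$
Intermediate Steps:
$C{\left(s \right)} = \frac{2}{3} - \frac{2 s^{2}}{3}$ ($C{\left(s \right)} = - \frac{\left(s^{2} + s s\right) - 2}{3} = - \frac{\left(s^{2} + s^{2}\right) - 2}{3} = - \frac{2 s^{2} - 2}{3} = - \frac{-2 + 2 s^{2}}{3} = \frac{2}{3} - \frac{2 s^{2}}{3}$)
$H{\left(t \right)} = \frac{2 t}{10 + t}$
$H{\left(-7 \right)} \left(-143 + 176\right) + \left(\left(-141 + C{\left(-13 \right)}\right) + 6\right) = 2 \left(-7\right) \frac{1}{10 - 7} \left(-143 + 176\right) + \left(\left(-141 + \left(\frac{2}{3} - \frac{2 \left(-13\right)^{2}}{3}\right)\right) + 6\right) = 2 \left(-7\right) \frac{1}{3} \cdot 33 + \left(\left(-141 + \left(\frac{2}{3} - \frac{338}{3}\right)\right) + 6\right) = \left(- \frac{14}{3}\right) 33 + \left(\left(-141 - 112\right) + 6\right) = -154 + \left(-253 + 6\right) = -154 - 247 = -401$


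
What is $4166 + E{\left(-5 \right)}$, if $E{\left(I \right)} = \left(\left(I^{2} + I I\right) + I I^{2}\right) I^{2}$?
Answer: $2291$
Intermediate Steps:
$E{\left(I \right)} = I^{2} \left(I^{3} + 2 I^{2}\right)$ ($E{\left(I \right)} = \left(\left(I^{2} + I^{2}\right) + I^{3}\right) I^{2} = \left(2 I^{2} + I^{3}\right) I^{2} = \left(I^{3} + 2 I^{2}\right) I^{2} = I^{2} \left(I^{3} + 2 I^{2}\right)$)
$4166 + E{\left(-5 \right)} = 4166 + \left(-5\right)^{4} \left(2 - 5\right) = 4166 + 625 \left(-3\right) = 4166 - 1875 = 2291$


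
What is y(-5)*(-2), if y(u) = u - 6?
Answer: 22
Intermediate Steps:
y(u) = -6 + u
y(-5)*(-2) = (-6 - 5)*(-2) = -11*(-2) = 22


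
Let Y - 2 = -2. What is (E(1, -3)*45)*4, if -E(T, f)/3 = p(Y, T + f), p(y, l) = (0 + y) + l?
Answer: 1080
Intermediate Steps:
Y = 0 (Y = 2 - 2 = 0)
p(y, l) = l + y (p(y, l) = y + l = l + y)
E(T, f) = -3*T - 3*f (E(T, f) = -3*((T + f) + 0) = -3*(T + f) = -3*T - 3*f)
(E(1, -3)*45)*4 = ((-3*1 - 3*(-3))*45)*4 = ((-3 + 9)*45)*4 = (6*45)*4 = 270*4 = 1080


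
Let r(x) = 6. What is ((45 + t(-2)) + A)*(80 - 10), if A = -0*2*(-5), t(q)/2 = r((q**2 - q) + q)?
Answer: 3990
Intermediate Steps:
t(q) = 12 (t(q) = 2*6 = 12)
A = 0 (A = -0*(-5) = -1*0 = 0)
((45 + t(-2)) + A)*(80 - 10) = ((45 + 12) + 0)*(80 - 10) = (57 + 0)*70 = 57*70 = 3990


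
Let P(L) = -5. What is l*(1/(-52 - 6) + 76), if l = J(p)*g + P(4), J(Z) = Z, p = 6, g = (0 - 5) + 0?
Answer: -154245/58 ≈ -2659.4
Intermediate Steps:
g = -5 (g = -5 + 0 = -5)
l = -35 (l = 6*(-5) - 5 = -30 - 5 = -35)
l*(1/(-52 - 6) + 76) = -35*(1/(-52 - 6) + 76) = -35*(1/(-58) + 76) = -35*(-1/58 + 76) = -35*4407/58 = -154245/58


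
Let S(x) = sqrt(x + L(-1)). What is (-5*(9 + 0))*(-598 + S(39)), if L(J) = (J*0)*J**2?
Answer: 26910 - 45*sqrt(39) ≈ 26629.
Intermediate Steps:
L(J) = 0 (L(J) = 0*J**2 = 0)
S(x) = sqrt(x) (S(x) = sqrt(x + 0) = sqrt(x))
(-5*(9 + 0))*(-598 + S(39)) = (-5*(9 + 0))*(-598 + sqrt(39)) = (-5*9)*(-598 + sqrt(39)) = -45*(-598 + sqrt(39)) = 26910 - 45*sqrt(39)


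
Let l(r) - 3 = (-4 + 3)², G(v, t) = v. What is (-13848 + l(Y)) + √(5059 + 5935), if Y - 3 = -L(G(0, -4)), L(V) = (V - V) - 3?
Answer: -13844 + √10994 ≈ -13739.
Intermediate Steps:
L(V) = -3 (L(V) = 0 - 3 = -3)
Y = 6 (Y = 3 - 1*(-3) = 3 + 3 = 6)
l(r) = 4 (l(r) = 3 + (-4 + 3)² = 3 + (-1)² = 3 + 1 = 4)
(-13848 + l(Y)) + √(5059 + 5935) = (-13848 + 4) + √(5059 + 5935) = -13844 + √10994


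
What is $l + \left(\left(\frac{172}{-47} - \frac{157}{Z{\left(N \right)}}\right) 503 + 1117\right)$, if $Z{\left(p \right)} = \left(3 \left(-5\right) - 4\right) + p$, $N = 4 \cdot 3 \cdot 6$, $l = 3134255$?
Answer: $\frac{7801914667}{2491} \approx 3.132 \cdot 10^{6}$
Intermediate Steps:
$N = 72$ ($N = 12 \cdot 6 = 72$)
$Z{\left(p \right)} = -19 + p$ ($Z{\left(p \right)} = \left(-15 - 4\right) + p = -19 + p$)
$l + \left(\left(\frac{172}{-47} - \frac{157}{Z{\left(N \right)}}\right) 503 + 1117\right) = 3134255 + \left(\left(\frac{172}{-47} - \frac{157}{-19 + 72}\right) 503 + 1117\right) = 3134255 + \left(\left(172 \left(- \frac{1}{47}\right) - \frac{157}{53}\right) 503 + 1117\right) = 3134255 + \left(\left(- \frac{172}{47} - \frac{157}{53}\right) 503 + 1117\right) = 3134255 + \left(\left(- \frac{16495}{2491}\right) 503 + 1117\right) = 3134255 + \left(- \frac{8296985}{2491} + 1117\right) = 3134255 - \frac{5514538}{2491} = \frac{7801914667}{2491}$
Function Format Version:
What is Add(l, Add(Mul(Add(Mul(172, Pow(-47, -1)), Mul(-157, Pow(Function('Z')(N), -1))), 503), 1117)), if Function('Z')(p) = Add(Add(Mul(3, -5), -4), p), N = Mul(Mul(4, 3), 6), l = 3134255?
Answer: Rational(7801914667, 2491) ≈ 3.1320e+6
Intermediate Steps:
N = 72 (N = Mul(12, 6) = 72)
Function('Z')(p) = Add(-19, p) (Function('Z')(p) = Add(Add(-15, -4), p) = Add(-19, p))
Add(l, Add(Mul(Add(Mul(172, Pow(-47, -1)), Mul(-157, Pow(Function('Z')(N), -1))), 503), 1117)) = Add(3134255, Add(Mul(Add(Mul(172, Pow(-47, -1)), Mul(-157, Pow(Add(-19, 72), -1))), 503), 1117)) = Add(3134255, Add(Mul(Add(Mul(172, Rational(-1, 47)), Mul(-157, Pow(53, -1))), 503), 1117)) = Add(3134255, Add(Mul(Add(Rational(-172, 47), Mul(-157, Rational(1, 53))), 503), 1117)) = Add(3134255, Add(Mul(Add(Rational(-172, 47), Rational(-157, 53)), 503), 1117)) = Add(3134255, Add(Mul(Rational(-16495, 2491), 503), 1117)) = Add(3134255, Add(Rational(-8296985, 2491), 1117)) = Add(3134255, Rational(-5514538, 2491)) = Rational(7801914667, 2491)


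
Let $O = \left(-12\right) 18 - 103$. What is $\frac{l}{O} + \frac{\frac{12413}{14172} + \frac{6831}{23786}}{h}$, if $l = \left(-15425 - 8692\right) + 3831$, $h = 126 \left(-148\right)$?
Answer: $\frac{63760368482943763}{1002641106896352} \approx 63.592$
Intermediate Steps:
$h = -18648$
$l = -20286$ ($l = -24117 + 3831 = -20286$)
$O = -319$ ($O = -216 - 103 = -319$)
$\frac{l}{O} + \frac{\frac{12413}{14172} + \frac{6831}{23786}}{h} = - \frac{20286}{-319} + \frac{\frac{12413}{14172} + \frac{6831}{23786}}{-18648} = \left(-20286\right) \left(- \frac{1}{319}\right) + \left(12413 \cdot \frac{1}{14172} + 6831 \cdot \frac{1}{23786}\right) \left(- \frac{1}{18648}\right) = \frac{20286}{319} + \left(\frac{12413}{14172} + \frac{6831}{23786}\right) \left(- \frac{1}{18648}\right) = \frac{20286}{319} + \frac{196032275}{168547596} \left(- \frac{1}{18648}\right) = \frac{20286}{319} - \frac{196032275}{3143075570208} = \frac{63760368482943763}{1002641106896352}$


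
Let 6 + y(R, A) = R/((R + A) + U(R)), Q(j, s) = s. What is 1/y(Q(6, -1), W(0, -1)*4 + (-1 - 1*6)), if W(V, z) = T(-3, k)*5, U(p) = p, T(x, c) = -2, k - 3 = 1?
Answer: -49/293 ≈ -0.16724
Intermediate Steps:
k = 4 (k = 3 + 1 = 4)
W(V, z) = -10 (W(V, z) = -2*5 = -10)
y(R, A) = -6 + R/(A + 2*R) (y(R, A) = -6 + R/((R + A) + R) = -6 + R/((A + R) + R) = -6 + R/(A + 2*R))
1/y(Q(6, -1), W(0, -1)*4 + (-1 - 1*6)) = 1/((-11*(-1) - 6*(-10*4 + (-1 - 1*6)))/((-10*4 + (-1 - 1*6)) + 2*(-1))) = 1/((11 - 6*(-40 + (-1 - 6)))/((-40 + (-1 - 6)) - 2)) = 1/((11 - 6*(-40 - 7))/((-40 - 7) - 2)) = 1/((11 - 6*(-47))/(-47 - 2)) = 1/((11 + 282)/(-49)) = 1/(-1/49*293) = 1/(-293/49) = -49/293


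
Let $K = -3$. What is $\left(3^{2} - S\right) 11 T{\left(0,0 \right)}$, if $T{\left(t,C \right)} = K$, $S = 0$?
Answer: $-297$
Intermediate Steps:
$T{\left(t,C \right)} = -3$
$\left(3^{2} - S\right) 11 T{\left(0,0 \right)} = \left(3^{2} - 0\right) 11 \left(-3\right) = \left(9 + 0\right) 11 \left(-3\right) = 9 \cdot 11 \left(-3\right) = 99 \left(-3\right) = -297$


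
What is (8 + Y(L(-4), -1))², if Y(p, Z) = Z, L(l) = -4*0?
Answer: 49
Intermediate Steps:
L(l) = 0
(8 + Y(L(-4), -1))² = (8 - 1)² = 7² = 49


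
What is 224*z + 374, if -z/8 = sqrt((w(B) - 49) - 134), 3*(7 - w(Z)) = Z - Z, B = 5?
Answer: 374 - 7168*I*sqrt(11) ≈ 374.0 - 23774.0*I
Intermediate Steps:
w(Z) = 7 (w(Z) = 7 - (Z - Z)/3 = 7 - 1/3*0 = 7 + 0 = 7)
z = -32*I*sqrt(11) (z = -8*sqrt((7 - 49) - 134) = -8*sqrt(-42 - 134) = -32*I*sqrt(11) ≈ -106.13*I)
224*z + 374 = 224*(-32*I*sqrt(11)) + 374 = -7168*I*sqrt(11) + 374 = 374 - 7168*I*sqrt(11)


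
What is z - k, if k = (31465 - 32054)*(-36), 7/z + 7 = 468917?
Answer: -9942767633/468910 ≈ -21204.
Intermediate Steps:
z = 7/468910 (z = 7/(-7 + 468917) = 7/468910 ≈ 1.4928e-5)
k = 21204 (k = -589*(-36) = 21204)
z - k = 7/468910 - 1*21204 = 7/468910 - 21204 = -9942767633/468910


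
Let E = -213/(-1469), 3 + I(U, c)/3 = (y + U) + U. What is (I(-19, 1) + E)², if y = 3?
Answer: 27973566009/2157961 ≈ 12963.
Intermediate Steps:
I(U, c) = 6*U (I(U, c) = -9 + 3*((3 + U) + U) = -9 + 3*(3 + 2*U) = -9 + (9 + 6*U) = 6*U)
E = 213/1469 (E = -213*(-1/1469) = 213/1469 ≈ 0.14500)
(I(-19, 1) + E)² = (6*(-19) + 213/1469)² = (-114 + 213/1469)² = (-167253/1469)² = 27973566009/2157961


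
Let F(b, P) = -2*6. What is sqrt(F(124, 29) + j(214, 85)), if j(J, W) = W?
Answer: sqrt(73) ≈ 8.5440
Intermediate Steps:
F(b, P) = -12
sqrt(F(124, 29) + j(214, 85)) = sqrt(-12 + 85) = sqrt(73)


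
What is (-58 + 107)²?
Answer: 2401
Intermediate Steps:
(-58 + 107)² = 49² = 2401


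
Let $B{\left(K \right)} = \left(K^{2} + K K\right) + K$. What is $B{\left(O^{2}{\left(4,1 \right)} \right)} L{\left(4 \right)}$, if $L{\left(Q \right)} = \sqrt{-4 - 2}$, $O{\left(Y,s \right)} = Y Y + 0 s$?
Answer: $131328 i \sqrt{6} \approx 3.2169 \cdot 10^{5} i$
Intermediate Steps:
$O{\left(Y,s \right)} = Y^{2}$ ($O{\left(Y,s \right)} = Y^{2} + 0 = Y^{2}$)
$L{\left(Q \right)} = i \sqrt{6}$ ($L{\left(Q \right)} = \sqrt{-6} = i \sqrt{6}$)
$B{\left(K \right)} = K + 2 K^{2}$ ($B{\left(K \right)} = \left(K^{2} + K^{2}\right) + K = 2 K^{2} + K = K + 2 K^{2}$)
$B{\left(O^{2}{\left(4,1 \right)} \right)} L{\left(4 \right)} = \left(4^{2}\right)^{2} \left(1 + 2 \left(4^{2}\right)^{2}\right) i \sqrt{6} = 16^{2} \left(1 + 2 \cdot 16^{2}\right) i \sqrt{6} = 256 \left(1 + 2 \cdot 256\right) i \sqrt{6} = 256 \left(1 + 512\right) i \sqrt{6} = 256 \cdot 513 i \sqrt{6} = 131328 i \sqrt{6}$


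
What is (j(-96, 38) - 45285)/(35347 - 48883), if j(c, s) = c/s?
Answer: 95607/28576 ≈ 3.3457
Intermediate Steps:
(j(-96, 38) - 45285)/(35347 - 48883) = (-96/38 - 45285)/(35347 - 48883) = (-96*1/38 - 45285)/(-13536) = (-48/19 - 45285)*(-1/13536) = -860463/19*(-1/13536) = 95607/28576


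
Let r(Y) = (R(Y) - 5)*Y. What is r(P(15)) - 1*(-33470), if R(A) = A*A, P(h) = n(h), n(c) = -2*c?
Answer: 6620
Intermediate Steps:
P(h) = -2*h
R(A) = A²
r(Y) = Y*(-5 + Y²) (r(Y) = (Y² - 5)*Y = (-5 + Y²)*Y = Y*(-5 + Y²))
r(P(15)) - 1*(-33470) = (-2*15)*(-5 + (-2*15)²) - 1*(-33470) = -30*(-5 + (-30)²) + 33470 = -30*(-5 + 900) + 33470 = -30*895 + 33470 = -26850 + 33470 = 6620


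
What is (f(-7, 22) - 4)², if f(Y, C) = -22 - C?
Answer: 2304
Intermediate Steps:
(f(-7, 22) - 4)² = ((-22 - 1*22) - 4)² = ((-22 - 22) - 4)² = (-44 - 4)² = (-48)² = 2304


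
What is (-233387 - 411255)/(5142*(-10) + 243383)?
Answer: -644642/191963 ≈ -3.3582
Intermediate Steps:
(-233387 - 411255)/(5142*(-10) + 243383) = -644642/(-51420 + 243383) = -644642/191963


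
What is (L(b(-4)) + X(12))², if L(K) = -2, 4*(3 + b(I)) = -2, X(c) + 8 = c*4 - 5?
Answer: 1089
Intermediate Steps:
X(c) = -13 + 4*c (X(c) = -8 + (c*4 - 5) = -8 + (4*c - 5) = -8 + (-5 + 4*c) = -13 + 4*c)
b(I) = -7/2 (b(I) = -3 + (¼)*(-2) = -3 - ½ = -7/2)
(L(b(-4)) + X(12))² = (-2 + (-13 + 4*12))² = (-2 + (-13 + 48))² = (-2 + 35)² = 33² = 1089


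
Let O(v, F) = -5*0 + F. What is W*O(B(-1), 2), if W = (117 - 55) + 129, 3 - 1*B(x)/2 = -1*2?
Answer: 382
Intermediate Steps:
B(x) = 10 (B(x) = 6 - (-2)*2 = 6 - 2*(-2) = 6 + 4 = 10)
O(v, F) = F (O(v, F) = 0 + F = F)
W = 191 (W = 62 + 129 = 191)
W*O(B(-1), 2) = 191*2 = 382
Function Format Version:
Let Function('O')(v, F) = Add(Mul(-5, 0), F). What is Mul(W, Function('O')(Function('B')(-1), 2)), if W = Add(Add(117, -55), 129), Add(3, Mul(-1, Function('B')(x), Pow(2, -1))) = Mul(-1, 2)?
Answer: 382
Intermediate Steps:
Function('B')(x) = 10 (Function('B')(x) = Add(6, Mul(-2, Mul(-1, 2))) = Add(6, Mul(-2, -2)) = Add(6, 4) = 10)
Function('O')(v, F) = F (Function('O')(v, F) = Add(0, F) = F)
W = 191 (W = Add(62, 129) = 191)
Mul(W, Function('O')(Function('B')(-1), 2)) = Mul(191, 2) = 382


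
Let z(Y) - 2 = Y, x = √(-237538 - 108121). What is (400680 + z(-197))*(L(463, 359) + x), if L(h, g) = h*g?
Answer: 66567415245 + 400485*I*√345659 ≈ 6.6567e+10 + 2.3546e+8*I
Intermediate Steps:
x = I*√345659 (x = √(-345659) = I*√345659 ≈ 587.93*I)
z(Y) = 2 + Y
L(h, g) = g*h
(400680 + z(-197))*(L(463, 359) + x) = (400680 + (2 - 197))*(359*463 + I*√345659) = (400680 - 195)*(166217 + I*√345659) = 400485*(166217 + I*√345659) = 66567415245 + 400485*I*√345659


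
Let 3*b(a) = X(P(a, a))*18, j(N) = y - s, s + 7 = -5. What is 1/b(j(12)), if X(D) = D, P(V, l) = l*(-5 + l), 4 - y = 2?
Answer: 1/756 ≈ 0.0013228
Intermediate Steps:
s = -12 (s = -7 - 5 = -12)
y = 2 (y = 4 - 1*2 = 4 - 2 = 2)
j(N) = 14 (j(N) = 2 - 1*(-12) = 2 + 12 = 14)
b(a) = 6*a*(-5 + a) (b(a) = ((a*(-5 + a))*18)/3 = (18*a*(-5 + a))/3 = 6*a*(-5 + a))
1/b(j(12)) = 1/(6*14*(-5 + 14)) = 1/(6*14*9) = 1/756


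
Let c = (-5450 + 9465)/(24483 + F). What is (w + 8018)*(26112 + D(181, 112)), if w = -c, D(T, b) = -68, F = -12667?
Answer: 616830477903/2954 ≈ 2.0881e+8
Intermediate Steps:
c = 4015/11816 (c = (-5450 + 9465)/(24483 - 12667) = 4015/11816 ≈ 0.33979)
w = -4015/11816 (w = -1*4015/11816 = -4015/11816 ≈ -0.33979)
(w + 8018)*(26112 + D(181, 112)) = (-4015/11816 + 8018)*(26112 - 68) = (94736673/11816)*26044 = 616830477903/2954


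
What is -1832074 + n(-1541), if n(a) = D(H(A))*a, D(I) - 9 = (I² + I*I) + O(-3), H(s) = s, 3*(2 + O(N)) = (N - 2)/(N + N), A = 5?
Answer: -34566103/18 ≈ -1.9203e+6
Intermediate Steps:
O(N) = -2 + (-2 + N)/(6*N) (O(N) = -2 + ((N - 2)/(N + N))/3 = -2 + ((-2 + N)/((2*N)))/3 = -2 + ((-2 + N)*(1/(2*N)))/3 = -2 + ((-2 + N)/(2*N))/3 = -2 + (-2 + N)/(6*N))
D(I) = 131/18 + 2*I² (D(I) = 9 + ((I² + I*I) + (⅙)*(-2 - 11*(-3))/(-3)) = 9 + ((I² + I²) + (⅙)*(-⅓)*(-2 + 33)) = 9 + (2*I² + (⅙)*(-⅓)*31) = 9 + (2*I² - 31/18) = 9 + (-31/18 + 2*I²) = 131/18 + 2*I²)
n(a) = 1031*a/18 (n(a) = (131/18 + 2*5²)*a = (131/18 + 2*25)*a = (131/18 + 50)*a = 1031*a/18)
-1832074 + n(-1541) = -1832074 + (1031/18)*(-1541) = -1832074 - 1588771/18 = -34566103/18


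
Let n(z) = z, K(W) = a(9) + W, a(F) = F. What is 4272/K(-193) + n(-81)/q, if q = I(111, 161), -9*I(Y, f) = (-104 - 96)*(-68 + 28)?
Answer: -4255233/184000 ≈ -23.126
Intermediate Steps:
K(W) = 9 + W
I(Y, f) = -8000/9 (I(Y, f) = -(-104 - 96)*(-68 + 28)/9 = -(-200)*(-40)/9 = -⅑*8000 = -8000/9)
q = -8000/9 ≈ -888.89
4272/K(-193) + n(-81)/q = 4272/(9 - 193) - 81/(-8000/9) = 4272/(-184) - 81*(-9/8000) = 4272*(-1/184) + 729/8000 = -534/23 + 729/8000 = -4255233/184000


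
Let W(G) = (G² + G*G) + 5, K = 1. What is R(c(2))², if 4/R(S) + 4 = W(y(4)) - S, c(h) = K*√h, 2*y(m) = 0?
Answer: 16/(-1 + √2)² ≈ 93.255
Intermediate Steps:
y(m) = 0 (y(m) = (½)*0 = 0)
W(G) = 5 + 2*G² (W(G) = (G² + G²) + 5 = 2*G² + 5 = 5 + 2*G²)
c(h) = √h (c(h) = 1*√h = √h)
R(S) = 4/(1 - S) (R(S) = 4/(-4 + ((5 + 2*0²) - S)) = 4/(-4 + ((5 + 2*0) - S)) = 4/(-4 + ((5 + 0) - S)) = 4/(-4 + (5 - S)) = 4/(1 - S))
R(c(2))² = (-4/(-1 + √2))² = 16/(-1 + √2)²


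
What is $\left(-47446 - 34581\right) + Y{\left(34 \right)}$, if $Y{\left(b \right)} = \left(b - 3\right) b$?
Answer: $-80973$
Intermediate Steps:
$Y{\left(b \right)} = b \left(-3 + b\right)$ ($Y{\left(b \right)} = \left(-3 + b\right) b = b \left(-3 + b\right)$)
$\left(-47446 - 34581\right) + Y{\left(34 \right)} = \left(-47446 - 34581\right) + 34 \left(-3 + 34\right) = \left(-47446 - 34581\right) + 34 \cdot 31 = -82027 + 1054 = -80973$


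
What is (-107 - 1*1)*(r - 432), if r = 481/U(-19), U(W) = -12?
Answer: 50985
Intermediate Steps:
r = -481/12 (r = 481/(-12) = 481*(-1/12) = -481/12 ≈ -40.083)
(-107 - 1*1)*(r - 432) = (-107 - 1*1)*(-481/12 - 432) = (-107 - 1)*(-5665/12) = -108*(-5665/12) = 50985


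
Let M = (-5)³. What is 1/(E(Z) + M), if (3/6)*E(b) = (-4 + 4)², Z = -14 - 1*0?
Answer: -1/125 ≈ -0.0080000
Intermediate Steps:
Z = -14 (Z = -14 + 0 = -14)
E(b) = 0 (E(b) = 2*(-4 + 4)² = 2*0² = 2*0 = 0)
M = -125
1/(E(Z) + M) = 1/(0 - 125) = 1/(-125) = -1/125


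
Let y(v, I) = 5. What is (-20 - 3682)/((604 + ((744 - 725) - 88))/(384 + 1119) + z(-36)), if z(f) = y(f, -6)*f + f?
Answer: 5564106/324113 ≈ 17.167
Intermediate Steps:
z(f) = 6*f (z(f) = 5*f + f = 6*f)
(-20 - 3682)/((604 + ((744 - 725) - 88))/(384 + 1119) + z(-36)) = (-20 - 3682)/((604 + ((744 - 725) - 88))/(384 + 1119) + 6*(-36)) = -3702/((604 + (19 - 88))/1503 - 216) = -3702/((604 - 69)*(1/1503) - 216) = -3702/(535*(1/1503) - 216) = -3702/(535/1503 - 216) = -3702/(-324113/1503) = -3702*(-1503/324113) = 5564106/324113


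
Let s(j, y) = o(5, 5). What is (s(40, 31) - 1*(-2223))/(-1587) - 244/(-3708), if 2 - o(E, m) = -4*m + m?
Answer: -659891/490383 ≈ -1.3457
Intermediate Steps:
o(E, m) = 2 + 3*m (o(E, m) = 2 - (-4*m + m) = 2 - (-3)*m = 2 + 3*m)
s(j, y) = 17 (s(j, y) = 2 + 3*5 = 2 + 15 = 17)
(s(40, 31) - 1*(-2223))/(-1587) - 244/(-3708) = (17 - 1*(-2223))/(-1587) - 244/(-3708) = (17 + 2223)*(-1/1587) - 244*(-1/3708) = 2240*(-1/1587) + 61/927 = -2240/1587 + 61/927 = -659891/490383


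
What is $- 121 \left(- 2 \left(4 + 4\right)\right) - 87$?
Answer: $1849$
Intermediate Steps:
$- 121 \left(- 2 \left(4 + 4\right)\right) - 87 = - 121 \left(\left(-2\right) 8\right) - 87 = \left(-121\right) \left(-16\right) - 87 = 1936 - 87 = 1849$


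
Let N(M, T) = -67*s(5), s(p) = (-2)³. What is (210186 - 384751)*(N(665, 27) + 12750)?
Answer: -2319270590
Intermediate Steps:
s(p) = -8
N(M, T) = 536 (N(M, T) = -67*(-8) = 536)
(210186 - 384751)*(N(665, 27) + 12750) = (210186 - 384751)*(536 + 12750) = -174565*13286 = -2319270590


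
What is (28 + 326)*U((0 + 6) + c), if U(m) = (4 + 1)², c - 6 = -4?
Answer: 8850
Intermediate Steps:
c = 2 (c = 6 - 4 = 2)
U(m) = 25 (U(m) = 5² = 25)
(28 + 326)*U((0 + 6) + c) = (28 + 326)*25 = 354*25 = 8850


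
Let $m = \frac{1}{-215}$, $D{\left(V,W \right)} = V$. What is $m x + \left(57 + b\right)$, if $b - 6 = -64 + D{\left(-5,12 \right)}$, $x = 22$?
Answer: $- \frac{1312}{215} \approx -6.1023$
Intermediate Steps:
$m = - \frac{1}{215} \approx -0.0046512$
$b = -63$ ($b = 6 - 69 = -63$)
$m x + \left(57 + b\right) = \left(- \frac{1}{215}\right) 22 + \left(57 - 63\right) = - \frac{22}{215} - 6 = - \frac{1312}{215}$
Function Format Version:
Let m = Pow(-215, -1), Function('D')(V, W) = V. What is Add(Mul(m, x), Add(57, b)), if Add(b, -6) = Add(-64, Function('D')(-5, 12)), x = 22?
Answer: Rational(-1312, 215) ≈ -6.1023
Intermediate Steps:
m = Rational(-1, 215) ≈ -0.0046512
b = -63 (b = Add(6, Add(-64, -5)) = Add(6, -69) = -63)
Add(Mul(m, x), Add(57, b)) = Add(Mul(Rational(-1, 215), 22), Add(57, -63)) = Add(Rational(-22, 215), -6) = Rational(-1312, 215)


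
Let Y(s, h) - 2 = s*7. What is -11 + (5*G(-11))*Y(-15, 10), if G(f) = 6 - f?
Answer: -8766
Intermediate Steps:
Y(s, h) = 2 + 7*s (Y(s, h) = 2 + s*7 = 2 + 7*s)
-11 + (5*G(-11))*Y(-15, 10) = -11 + (5*(6 - 1*(-11)))*(2 + 7*(-15)) = -11 + (5*(6 + 11))*(2 - 105) = -11 + (5*17)*(-103) = -11 + 85*(-103) = -11 - 8755 = -8766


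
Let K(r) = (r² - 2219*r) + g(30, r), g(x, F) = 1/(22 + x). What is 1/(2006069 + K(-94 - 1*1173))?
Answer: 52/333987213 ≈ 1.5569e-7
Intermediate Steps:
K(r) = 1/52 + r² - 2219*r (K(r) = (r² - 2219*r) + 1/(22 + 30) = (r² - 2219*r) + 1/52 = 1/52 + r² - 2219*r)
1/(2006069 + K(-94 - 1*1173)) = 1/(2006069 + (1/52 + (-94 - 1*1173)² - 2219*(-94 - 1*1173))) = 1/(2006069 + (1/52 + (-94 - 1173)² - 2219*(-94 - 1173))) = 1/(2006069 + (1/52 + (-1267)² - 2219*(-1267))) = 1/(2006069 + (1/52 + 1605289 + 2811473)) = 1/(2006069 + 229671625/52) = 1/(333987213/52) = 52/333987213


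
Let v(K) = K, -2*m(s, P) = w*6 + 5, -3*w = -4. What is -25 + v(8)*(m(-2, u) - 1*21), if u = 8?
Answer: -245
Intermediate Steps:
w = 4/3 (w = -⅓*(-4) = 4/3 ≈ 1.3333)
m(s, P) = -13/2 (m(s, P) = -((4/3)*6 + 5)/2 = -(8 + 5)/2 = -½*13 = -13/2)
-25 + v(8)*(m(-2, u) - 1*21) = -25 + 8*(-13/2 - 1*21) = -25 + 8*(-13/2 - 21) = -25 + 8*(-55/2) = -25 - 220 = -245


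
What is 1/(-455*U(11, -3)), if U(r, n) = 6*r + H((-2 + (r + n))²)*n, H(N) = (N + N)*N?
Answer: 1/3508050 ≈ 2.8506e-7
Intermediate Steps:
H(N) = 2*N² (H(N) = (2*N)*N = 2*N²)
U(r, n) = 6*r + 2*n*(-2 + n + r)⁴ (U(r, n) = 6*r + (2*((-2 + (r + n))²)²)*n = 6*r + (2*((-2 + (n + r))²)²)*n = 6*r + (2*((-2 + n + r)²)²)*n = 6*r + (2*(-2 + n + r)⁴)*n = 6*r + 2*n*(-2 + n + r)⁴)
1/(-455*U(11, -3)) = 1/(-455*(6*11 + 2*(-3)*(-2 - 3 + 11)⁴)) = 1/(-455*(66 + 2*(-3)*6⁴)) = 1/(-455*(66 + 2*(-3)*1296)) = 1/(-455*(66 - 7776)) = 1/(-455*(-7710)) = 1/3508050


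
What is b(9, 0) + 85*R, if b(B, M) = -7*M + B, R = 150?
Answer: 12759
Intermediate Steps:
b(B, M) = B - 7*M
b(9, 0) + 85*R = (9 - 7*0) + 85*150 = (9 + 0) + 12750 = 9 + 12750 = 12759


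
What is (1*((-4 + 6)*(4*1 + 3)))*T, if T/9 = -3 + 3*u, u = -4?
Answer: -1890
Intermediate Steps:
T = -135 (T = 9*(-3 + 3*(-4)) = 9*(-3 - 12) = 9*(-15) = -135)
(1*((-4 + 6)*(4*1 + 3)))*T = (1*((-4 + 6)*(4*1 + 3)))*(-135) = (1*(2*(4 + 3)))*(-135) = (1*(2*7))*(-135) = (1*14)*(-135) = 14*(-135) = -1890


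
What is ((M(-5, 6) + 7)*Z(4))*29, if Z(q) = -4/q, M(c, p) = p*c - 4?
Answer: 783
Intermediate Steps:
M(c, p) = -4 + c*p (M(c, p) = c*p - 4 = -4 + c*p)
((M(-5, 6) + 7)*Z(4))*29 = (((-4 - 5*6) + 7)*(-4/4))*29 = (((-4 - 30) + 7)*(-4*1/4))*29 = ((-34 + 7)*(-1))*29 = -27*(-1)*29 = 27*29 = 783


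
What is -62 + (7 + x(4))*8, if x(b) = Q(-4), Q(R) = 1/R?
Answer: -8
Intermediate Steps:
x(b) = -1/4 (x(b) = 1/(-4) = -1/4)
-62 + (7 + x(4))*8 = -62 + (7 - 1/4)*8 = -62 + (27/4)*8 = -62 + 54 = -8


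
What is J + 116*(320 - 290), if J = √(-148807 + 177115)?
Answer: 3480 + 2*√7077 ≈ 3648.3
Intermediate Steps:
J = 2*√7077 (J = √28308 = 2*√7077 ≈ 168.25)
J + 116*(320 - 290) = 2*√7077 + 116*(320 - 290) = 2*√7077 + 116*30 = 2*√7077 + 3480 = 3480 + 2*√7077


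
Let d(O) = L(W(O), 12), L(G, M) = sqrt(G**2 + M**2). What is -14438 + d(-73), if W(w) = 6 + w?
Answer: -14438 + sqrt(4633) ≈ -14370.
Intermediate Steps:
d(O) = sqrt(144 + (6 + O)**2) (d(O) = sqrt((6 + O)**2 + 12**2) = sqrt((6 + O)**2 + 144) = sqrt(144 + (6 + O)**2))
-14438 + d(-73) = -14438 + sqrt(144 + (6 - 73)**2) = -14438 + sqrt(144 + (-67)**2) = -14438 + sqrt(144 + 4489) = -14438 + sqrt(4633)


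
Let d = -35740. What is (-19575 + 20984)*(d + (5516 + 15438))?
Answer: -20833474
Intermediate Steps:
(-19575 + 20984)*(d + (5516 + 15438)) = (-19575 + 20984)*(-35740 + (5516 + 15438)) = 1409*(-35740 + 20954) = 1409*(-14786) = -20833474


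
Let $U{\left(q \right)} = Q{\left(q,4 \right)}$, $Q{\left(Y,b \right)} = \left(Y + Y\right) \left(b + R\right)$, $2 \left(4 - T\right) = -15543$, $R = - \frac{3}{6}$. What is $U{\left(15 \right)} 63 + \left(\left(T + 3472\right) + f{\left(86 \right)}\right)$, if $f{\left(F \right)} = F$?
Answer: $\frac{35897}{2} \approx 17949.0$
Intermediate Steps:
$R = - \frac{1}{2}$ ($R = \left(-3\right) \frac{1}{6} = - \frac{1}{2} \approx -0.5$)
$T = \frac{15551}{2}$ ($T = 4 - - \frac{15543}{2} = 4 + \frac{15543}{2} = \frac{15551}{2} \approx 7775.5$)
$Q{\left(Y,b \right)} = 2 Y \left(- \frac{1}{2} + b\right)$ ($Q{\left(Y,b \right)} = \left(Y + Y\right) \left(b - \frac{1}{2}\right) = 2 Y \left(- \frac{1}{2} + b\right)$)
$U{\left(q \right)} = 7 q$ ($U{\left(q \right)} = q \left(-1 + 2 \cdot 4\right) = q \left(-1 + 8\right) = q 7 = 7 q$)
$U{\left(15 \right)} 63 + \left(\left(T + 3472\right) + f{\left(86 \right)}\right) = 7 \cdot 15 \cdot 63 + \left(\left(\frac{15551}{2} + 3472\right) + 86\right) = 105 \cdot 63 + \left(\frac{22495}{2} + 86\right) = 6615 + \frac{22667}{2} = \frac{35897}{2}$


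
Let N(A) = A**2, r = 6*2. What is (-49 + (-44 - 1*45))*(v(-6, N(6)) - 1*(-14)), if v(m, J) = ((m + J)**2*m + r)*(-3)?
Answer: -2232564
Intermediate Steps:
r = 12
v(m, J) = -36 - 3*m*(J + m)**2 (v(m, J) = ((m + J)**2*m + 12)*(-3) = ((J + m)**2*m + 12)*(-3) = (m*(J + m)**2 + 12)*(-3) = (12 + m*(J + m)**2)*(-3) = -36 - 3*m*(J + m)**2)
(-49 + (-44 - 1*45))*(v(-6, N(6)) - 1*(-14)) = (-49 + (-44 - 1*45))*((-36 - 3*(-6)*(6**2 - 6)**2) - 1*(-14)) = (-49 + (-44 - 45))*((-36 - 3*(-6)*(36 - 6)**2) + 14) = (-49 - 89)*((-36 - 3*(-6)*30**2) + 14) = -138*((-36 - 3*(-6)*900) + 14) = -138*((-36 + 16200) + 14) = -138*(16164 + 14) = -138*16178 = -2232564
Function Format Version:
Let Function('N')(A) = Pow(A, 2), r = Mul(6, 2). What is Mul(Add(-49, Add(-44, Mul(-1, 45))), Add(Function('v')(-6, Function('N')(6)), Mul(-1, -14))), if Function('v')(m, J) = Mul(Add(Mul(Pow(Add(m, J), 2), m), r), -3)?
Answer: -2232564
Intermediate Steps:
r = 12
Function('v')(m, J) = Add(-36, Mul(-3, m, Pow(Add(J, m), 2))) (Function('v')(m, J) = Mul(Add(Mul(Pow(Add(m, J), 2), m), 12), -3) = Mul(Add(Mul(Pow(Add(J, m), 2), m), 12), -3) = Mul(Add(Mul(m, Pow(Add(J, m), 2)), 12), -3) = Mul(Add(12, Mul(m, Pow(Add(J, m), 2))), -3) = Add(-36, Mul(-3, m, Pow(Add(J, m), 2))))
Mul(Add(-49, Add(-44, Mul(-1, 45))), Add(Function('v')(-6, Function('N')(6)), Mul(-1, -14))) = Mul(Add(-49, Add(-44, Mul(-1, 45))), Add(Add(-36, Mul(-3, -6, Pow(Add(Pow(6, 2), -6), 2))), Mul(-1, -14))) = Mul(Add(-49, Add(-44, -45)), Add(Add(-36, Mul(-3, -6, Pow(Add(36, -6), 2))), 14)) = Mul(Add(-49, -89), Add(Add(-36, Mul(-3, -6, Pow(30, 2))), 14)) = Mul(-138, Add(Add(-36, Mul(-3, -6, 900)), 14)) = Mul(-138, Add(Add(-36, 16200), 14)) = Mul(-138, Add(16164, 14)) = Mul(-138, 16178) = -2232564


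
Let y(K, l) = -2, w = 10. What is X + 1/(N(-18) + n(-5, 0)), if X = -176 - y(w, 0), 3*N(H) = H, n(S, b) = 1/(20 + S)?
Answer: -15501/89 ≈ -174.17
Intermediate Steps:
N(H) = H/3
X = -174 (X = -176 - 1*(-2) = -176 + 2 = -174)
X + 1/(N(-18) + n(-5, 0)) = -174 + 1/((1/3)*(-18) + 1/(20 - 5)) = -174 + 1/(-6 + 1/15) = -174 + 1/(-89/15) = -174 - 15/89 = -15501/89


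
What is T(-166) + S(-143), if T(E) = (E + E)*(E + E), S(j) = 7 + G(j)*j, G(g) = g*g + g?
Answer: -2793527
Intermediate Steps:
G(g) = g + g² (G(g) = g² + g = g + g²)
S(j) = 7 + j²*(1 + j) (S(j) = 7 + (j*(1 + j))*j = 7 + j²*(1 + j))
T(E) = 4*E² (T(E) = (2*E)*(2*E) = 4*E²)
T(-166) + S(-143) = 4*(-166)² + (7 + (-143)²*(1 - 143)) = 4*27556 + (7 + 20449*(-142)) = 110224 + (7 - 2903758) = 110224 - 2903751 = -2793527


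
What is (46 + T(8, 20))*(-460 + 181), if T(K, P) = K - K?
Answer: -12834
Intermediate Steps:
T(K, P) = 0
(46 + T(8, 20))*(-460 + 181) = (46 + 0)*(-460 + 181) = 46*(-279) = -12834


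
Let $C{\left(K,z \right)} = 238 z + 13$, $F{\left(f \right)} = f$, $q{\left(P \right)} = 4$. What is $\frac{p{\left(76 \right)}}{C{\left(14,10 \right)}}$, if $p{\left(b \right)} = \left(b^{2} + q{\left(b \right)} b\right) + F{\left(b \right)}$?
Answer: $\frac{6156}{2393} \approx 2.5725$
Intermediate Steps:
$C{\left(K,z \right)} = 13 + 238 z$
$p{\left(b \right)} = b^{2} + 5 b$ ($p{\left(b \right)} = \left(b^{2} + 4 b\right) + b = b^{2} + 5 b$)
$\frac{p{\left(76 \right)}}{C{\left(14,10 \right)}} = \frac{76 \left(5 + 76\right)}{13 + 238 \cdot 10} = \frac{76 \cdot 81}{13 + 2380} = \frac{6156}{2393}$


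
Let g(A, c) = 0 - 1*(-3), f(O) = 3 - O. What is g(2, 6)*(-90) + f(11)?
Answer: -278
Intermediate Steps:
g(A, c) = 3 (g(A, c) = 0 + 3 = 3)
g(2, 6)*(-90) + f(11) = 3*(-90) + (3 - 1*11) = -270 + (3 - 11) = -270 - 8 = -278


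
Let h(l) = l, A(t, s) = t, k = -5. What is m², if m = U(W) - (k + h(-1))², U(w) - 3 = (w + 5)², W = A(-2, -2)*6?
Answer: 256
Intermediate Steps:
W = -12 (W = -2*6 = -12)
U(w) = 3 + (5 + w)² (U(w) = 3 + (w + 5)² = 3 + (5 + w)²)
m = 16 (m = (3 + (5 - 12)²) - (-5 - 1)² = (3 + (-7)²) - 1*(-6)² = (3 + 49) - 1*36 = 52 - 36 = 16)
m² = 16² = 256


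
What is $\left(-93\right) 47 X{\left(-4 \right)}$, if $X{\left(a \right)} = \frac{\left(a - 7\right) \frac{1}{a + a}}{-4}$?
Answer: $\frac{48081}{32} \approx 1502.5$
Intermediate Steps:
$X{\left(a \right)} = - \frac{-7 + a}{8 a}$ ($X{\left(a \right)} = \frac{-7 + a}{2 a} \left(- \frac{1}{4}\right) = - \frac{-7 + a}{8 a}$)
$\left(-93\right) 47 X{\left(-4 \right)} = \left(-93\right) 47 \frac{7 - -4}{8 \left(-4\right)} = - 4371 \cdot \frac{1}{8} \left(- \frac{1}{4}\right) \left(7 + 4\right) = - 4371 \cdot \frac{1}{8} \left(- \frac{1}{4}\right) 11 = \left(-4371\right) \left(- \frac{11}{32}\right) = \frac{48081}{32}$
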